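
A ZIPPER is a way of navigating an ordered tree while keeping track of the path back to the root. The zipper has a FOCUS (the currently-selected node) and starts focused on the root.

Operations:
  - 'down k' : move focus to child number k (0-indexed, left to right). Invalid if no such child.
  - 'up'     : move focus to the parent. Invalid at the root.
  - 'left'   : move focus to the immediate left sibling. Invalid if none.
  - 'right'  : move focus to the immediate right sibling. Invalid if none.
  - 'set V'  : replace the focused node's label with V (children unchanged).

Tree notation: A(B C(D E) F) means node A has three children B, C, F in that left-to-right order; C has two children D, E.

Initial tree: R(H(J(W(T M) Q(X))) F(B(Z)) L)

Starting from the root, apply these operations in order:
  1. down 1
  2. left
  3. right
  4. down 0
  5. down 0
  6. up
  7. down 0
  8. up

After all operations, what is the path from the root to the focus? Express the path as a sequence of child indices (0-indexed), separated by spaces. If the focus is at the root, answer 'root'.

Step 1 (down 1): focus=F path=1 depth=1 children=['B'] left=['H'] right=['L'] parent=R
Step 2 (left): focus=H path=0 depth=1 children=['J'] left=[] right=['F', 'L'] parent=R
Step 3 (right): focus=F path=1 depth=1 children=['B'] left=['H'] right=['L'] parent=R
Step 4 (down 0): focus=B path=1/0 depth=2 children=['Z'] left=[] right=[] parent=F
Step 5 (down 0): focus=Z path=1/0/0 depth=3 children=[] left=[] right=[] parent=B
Step 6 (up): focus=B path=1/0 depth=2 children=['Z'] left=[] right=[] parent=F
Step 7 (down 0): focus=Z path=1/0/0 depth=3 children=[] left=[] right=[] parent=B
Step 8 (up): focus=B path=1/0 depth=2 children=['Z'] left=[] right=[] parent=F

Answer: 1 0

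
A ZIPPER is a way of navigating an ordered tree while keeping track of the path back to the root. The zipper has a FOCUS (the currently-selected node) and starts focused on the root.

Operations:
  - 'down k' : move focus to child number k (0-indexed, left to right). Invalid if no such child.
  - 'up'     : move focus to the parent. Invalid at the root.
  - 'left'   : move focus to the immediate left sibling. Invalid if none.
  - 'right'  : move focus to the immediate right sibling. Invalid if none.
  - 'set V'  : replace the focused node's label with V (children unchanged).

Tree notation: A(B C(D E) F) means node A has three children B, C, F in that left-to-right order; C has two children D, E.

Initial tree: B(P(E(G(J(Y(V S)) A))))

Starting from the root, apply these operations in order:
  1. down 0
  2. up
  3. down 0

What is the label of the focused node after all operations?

Step 1 (down 0): focus=P path=0 depth=1 children=['E'] left=[] right=[] parent=B
Step 2 (up): focus=B path=root depth=0 children=['P'] (at root)
Step 3 (down 0): focus=P path=0 depth=1 children=['E'] left=[] right=[] parent=B

Answer: P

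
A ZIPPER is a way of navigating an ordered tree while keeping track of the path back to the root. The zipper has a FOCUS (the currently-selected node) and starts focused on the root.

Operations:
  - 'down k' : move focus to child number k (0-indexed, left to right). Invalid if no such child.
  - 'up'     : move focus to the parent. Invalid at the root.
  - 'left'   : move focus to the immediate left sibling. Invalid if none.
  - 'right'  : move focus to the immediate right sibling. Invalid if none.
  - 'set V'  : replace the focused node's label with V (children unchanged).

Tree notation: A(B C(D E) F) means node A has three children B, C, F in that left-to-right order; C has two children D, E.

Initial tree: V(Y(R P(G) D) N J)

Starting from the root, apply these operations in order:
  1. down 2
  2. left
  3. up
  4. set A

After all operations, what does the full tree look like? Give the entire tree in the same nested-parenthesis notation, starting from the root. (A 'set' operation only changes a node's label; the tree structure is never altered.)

Step 1 (down 2): focus=J path=2 depth=1 children=[] left=['Y', 'N'] right=[] parent=V
Step 2 (left): focus=N path=1 depth=1 children=[] left=['Y'] right=['J'] parent=V
Step 3 (up): focus=V path=root depth=0 children=['Y', 'N', 'J'] (at root)
Step 4 (set A): focus=A path=root depth=0 children=['Y', 'N', 'J'] (at root)

Answer: A(Y(R P(G) D) N J)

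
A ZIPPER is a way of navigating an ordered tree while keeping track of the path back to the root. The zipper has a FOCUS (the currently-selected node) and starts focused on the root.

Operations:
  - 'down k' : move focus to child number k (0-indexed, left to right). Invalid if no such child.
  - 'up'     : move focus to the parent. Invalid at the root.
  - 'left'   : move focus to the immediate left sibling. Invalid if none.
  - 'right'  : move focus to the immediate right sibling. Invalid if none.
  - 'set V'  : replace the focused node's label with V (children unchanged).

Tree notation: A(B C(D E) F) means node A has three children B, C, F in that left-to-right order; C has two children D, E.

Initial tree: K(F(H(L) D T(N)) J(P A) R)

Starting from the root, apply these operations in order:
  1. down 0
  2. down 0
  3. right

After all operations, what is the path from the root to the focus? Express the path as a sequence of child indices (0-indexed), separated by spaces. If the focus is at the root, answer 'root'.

Answer: 0 1

Derivation:
Step 1 (down 0): focus=F path=0 depth=1 children=['H', 'D', 'T'] left=[] right=['J', 'R'] parent=K
Step 2 (down 0): focus=H path=0/0 depth=2 children=['L'] left=[] right=['D', 'T'] parent=F
Step 3 (right): focus=D path=0/1 depth=2 children=[] left=['H'] right=['T'] parent=F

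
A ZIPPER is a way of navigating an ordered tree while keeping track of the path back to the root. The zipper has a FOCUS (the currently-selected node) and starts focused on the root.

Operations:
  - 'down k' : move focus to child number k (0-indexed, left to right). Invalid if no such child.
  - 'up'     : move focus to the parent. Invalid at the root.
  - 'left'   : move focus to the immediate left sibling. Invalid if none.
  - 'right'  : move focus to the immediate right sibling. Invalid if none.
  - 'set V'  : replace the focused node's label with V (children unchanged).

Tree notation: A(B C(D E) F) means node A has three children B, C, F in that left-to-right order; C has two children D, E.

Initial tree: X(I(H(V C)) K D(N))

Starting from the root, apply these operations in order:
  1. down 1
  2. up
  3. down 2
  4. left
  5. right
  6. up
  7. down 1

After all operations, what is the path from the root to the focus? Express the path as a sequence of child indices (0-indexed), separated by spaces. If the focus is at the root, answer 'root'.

Answer: 1

Derivation:
Step 1 (down 1): focus=K path=1 depth=1 children=[] left=['I'] right=['D'] parent=X
Step 2 (up): focus=X path=root depth=0 children=['I', 'K', 'D'] (at root)
Step 3 (down 2): focus=D path=2 depth=1 children=['N'] left=['I', 'K'] right=[] parent=X
Step 4 (left): focus=K path=1 depth=1 children=[] left=['I'] right=['D'] parent=X
Step 5 (right): focus=D path=2 depth=1 children=['N'] left=['I', 'K'] right=[] parent=X
Step 6 (up): focus=X path=root depth=0 children=['I', 'K', 'D'] (at root)
Step 7 (down 1): focus=K path=1 depth=1 children=[] left=['I'] right=['D'] parent=X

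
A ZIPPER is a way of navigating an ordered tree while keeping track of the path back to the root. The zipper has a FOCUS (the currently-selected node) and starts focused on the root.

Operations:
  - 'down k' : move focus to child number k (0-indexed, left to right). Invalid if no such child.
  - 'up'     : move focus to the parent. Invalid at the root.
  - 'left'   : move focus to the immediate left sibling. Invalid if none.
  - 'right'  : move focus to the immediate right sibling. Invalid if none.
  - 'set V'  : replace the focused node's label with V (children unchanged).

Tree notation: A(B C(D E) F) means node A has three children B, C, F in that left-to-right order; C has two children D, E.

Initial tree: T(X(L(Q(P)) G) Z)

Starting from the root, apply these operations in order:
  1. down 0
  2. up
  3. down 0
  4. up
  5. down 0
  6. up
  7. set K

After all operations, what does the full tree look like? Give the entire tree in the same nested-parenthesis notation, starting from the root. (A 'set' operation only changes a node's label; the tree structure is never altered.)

Answer: K(X(L(Q(P)) G) Z)

Derivation:
Step 1 (down 0): focus=X path=0 depth=1 children=['L', 'G'] left=[] right=['Z'] parent=T
Step 2 (up): focus=T path=root depth=0 children=['X', 'Z'] (at root)
Step 3 (down 0): focus=X path=0 depth=1 children=['L', 'G'] left=[] right=['Z'] parent=T
Step 4 (up): focus=T path=root depth=0 children=['X', 'Z'] (at root)
Step 5 (down 0): focus=X path=0 depth=1 children=['L', 'G'] left=[] right=['Z'] parent=T
Step 6 (up): focus=T path=root depth=0 children=['X', 'Z'] (at root)
Step 7 (set K): focus=K path=root depth=0 children=['X', 'Z'] (at root)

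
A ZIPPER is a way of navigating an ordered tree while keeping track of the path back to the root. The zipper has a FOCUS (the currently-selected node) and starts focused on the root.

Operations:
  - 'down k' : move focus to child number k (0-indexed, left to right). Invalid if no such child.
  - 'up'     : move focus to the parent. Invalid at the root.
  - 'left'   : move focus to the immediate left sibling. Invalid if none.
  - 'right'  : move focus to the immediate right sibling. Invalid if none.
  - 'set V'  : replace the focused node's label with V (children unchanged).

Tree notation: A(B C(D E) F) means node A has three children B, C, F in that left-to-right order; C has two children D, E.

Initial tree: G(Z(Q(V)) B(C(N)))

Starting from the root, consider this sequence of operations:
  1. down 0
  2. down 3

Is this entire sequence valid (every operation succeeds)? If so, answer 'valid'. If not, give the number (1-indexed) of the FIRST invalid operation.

Answer: 2

Derivation:
Step 1 (down 0): focus=Z path=0 depth=1 children=['Q'] left=[] right=['B'] parent=G
Step 2 (down 3): INVALID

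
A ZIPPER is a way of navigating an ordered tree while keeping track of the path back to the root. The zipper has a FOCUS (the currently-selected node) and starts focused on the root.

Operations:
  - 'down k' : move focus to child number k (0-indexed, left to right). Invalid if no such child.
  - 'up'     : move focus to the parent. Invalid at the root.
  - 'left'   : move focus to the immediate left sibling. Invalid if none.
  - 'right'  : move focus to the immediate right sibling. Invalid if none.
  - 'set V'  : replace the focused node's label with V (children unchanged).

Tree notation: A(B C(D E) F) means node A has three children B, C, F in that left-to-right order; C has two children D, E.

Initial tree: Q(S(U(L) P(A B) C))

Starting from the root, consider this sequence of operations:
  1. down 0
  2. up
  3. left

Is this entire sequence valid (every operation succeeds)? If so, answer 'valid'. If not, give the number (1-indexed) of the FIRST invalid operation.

Step 1 (down 0): focus=S path=0 depth=1 children=['U', 'P', 'C'] left=[] right=[] parent=Q
Step 2 (up): focus=Q path=root depth=0 children=['S'] (at root)
Step 3 (left): INVALID

Answer: 3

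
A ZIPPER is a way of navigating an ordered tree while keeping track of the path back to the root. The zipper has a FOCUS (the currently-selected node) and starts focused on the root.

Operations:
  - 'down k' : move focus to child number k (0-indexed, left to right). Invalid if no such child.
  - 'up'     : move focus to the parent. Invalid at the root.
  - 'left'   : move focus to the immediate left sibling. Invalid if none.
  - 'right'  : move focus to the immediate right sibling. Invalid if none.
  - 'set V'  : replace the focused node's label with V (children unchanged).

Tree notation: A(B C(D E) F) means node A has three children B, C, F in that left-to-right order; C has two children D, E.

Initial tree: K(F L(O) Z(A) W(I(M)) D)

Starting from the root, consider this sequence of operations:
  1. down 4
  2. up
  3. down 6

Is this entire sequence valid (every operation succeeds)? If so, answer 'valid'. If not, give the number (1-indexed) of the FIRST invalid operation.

Step 1 (down 4): focus=D path=4 depth=1 children=[] left=['F', 'L', 'Z', 'W'] right=[] parent=K
Step 2 (up): focus=K path=root depth=0 children=['F', 'L', 'Z', 'W', 'D'] (at root)
Step 3 (down 6): INVALID

Answer: 3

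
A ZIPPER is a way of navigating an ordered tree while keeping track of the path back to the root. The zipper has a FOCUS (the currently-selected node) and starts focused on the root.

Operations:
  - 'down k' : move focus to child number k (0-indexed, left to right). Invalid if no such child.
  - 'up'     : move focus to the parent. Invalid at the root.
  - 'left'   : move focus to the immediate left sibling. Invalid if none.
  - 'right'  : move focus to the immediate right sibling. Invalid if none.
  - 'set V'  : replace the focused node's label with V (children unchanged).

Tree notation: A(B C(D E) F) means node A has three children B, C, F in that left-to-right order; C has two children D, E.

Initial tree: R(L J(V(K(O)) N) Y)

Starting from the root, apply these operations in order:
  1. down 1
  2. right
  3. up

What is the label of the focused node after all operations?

Step 1 (down 1): focus=J path=1 depth=1 children=['V', 'N'] left=['L'] right=['Y'] parent=R
Step 2 (right): focus=Y path=2 depth=1 children=[] left=['L', 'J'] right=[] parent=R
Step 3 (up): focus=R path=root depth=0 children=['L', 'J', 'Y'] (at root)

Answer: R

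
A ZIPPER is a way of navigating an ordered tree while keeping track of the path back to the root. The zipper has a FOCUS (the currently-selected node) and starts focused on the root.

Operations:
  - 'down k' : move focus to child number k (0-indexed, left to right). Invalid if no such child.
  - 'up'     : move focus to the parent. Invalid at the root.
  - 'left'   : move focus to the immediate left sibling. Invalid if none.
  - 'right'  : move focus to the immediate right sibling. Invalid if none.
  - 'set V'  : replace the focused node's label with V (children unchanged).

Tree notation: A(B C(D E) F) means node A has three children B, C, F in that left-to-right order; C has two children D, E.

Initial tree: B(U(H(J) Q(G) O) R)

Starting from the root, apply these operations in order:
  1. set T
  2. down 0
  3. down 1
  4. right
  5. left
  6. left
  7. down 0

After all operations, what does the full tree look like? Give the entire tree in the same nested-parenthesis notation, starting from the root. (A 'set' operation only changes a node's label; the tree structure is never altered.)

Step 1 (set T): focus=T path=root depth=0 children=['U', 'R'] (at root)
Step 2 (down 0): focus=U path=0 depth=1 children=['H', 'Q', 'O'] left=[] right=['R'] parent=T
Step 3 (down 1): focus=Q path=0/1 depth=2 children=['G'] left=['H'] right=['O'] parent=U
Step 4 (right): focus=O path=0/2 depth=2 children=[] left=['H', 'Q'] right=[] parent=U
Step 5 (left): focus=Q path=0/1 depth=2 children=['G'] left=['H'] right=['O'] parent=U
Step 6 (left): focus=H path=0/0 depth=2 children=['J'] left=[] right=['Q', 'O'] parent=U
Step 7 (down 0): focus=J path=0/0/0 depth=3 children=[] left=[] right=[] parent=H

Answer: T(U(H(J) Q(G) O) R)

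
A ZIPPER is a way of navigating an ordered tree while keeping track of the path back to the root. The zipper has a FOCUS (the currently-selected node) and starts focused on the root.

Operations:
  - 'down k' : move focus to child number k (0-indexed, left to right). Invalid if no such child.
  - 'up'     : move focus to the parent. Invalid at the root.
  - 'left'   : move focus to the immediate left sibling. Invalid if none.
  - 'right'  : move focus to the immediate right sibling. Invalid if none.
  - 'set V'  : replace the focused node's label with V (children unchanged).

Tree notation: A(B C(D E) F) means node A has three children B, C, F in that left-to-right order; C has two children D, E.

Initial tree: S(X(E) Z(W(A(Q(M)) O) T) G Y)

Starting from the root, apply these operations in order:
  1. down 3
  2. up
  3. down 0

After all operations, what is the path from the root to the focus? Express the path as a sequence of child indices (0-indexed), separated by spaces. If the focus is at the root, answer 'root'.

Step 1 (down 3): focus=Y path=3 depth=1 children=[] left=['X', 'Z', 'G'] right=[] parent=S
Step 2 (up): focus=S path=root depth=0 children=['X', 'Z', 'G', 'Y'] (at root)
Step 3 (down 0): focus=X path=0 depth=1 children=['E'] left=[] right=['Z', 'G', 'Y'] parent=S

Answer: 0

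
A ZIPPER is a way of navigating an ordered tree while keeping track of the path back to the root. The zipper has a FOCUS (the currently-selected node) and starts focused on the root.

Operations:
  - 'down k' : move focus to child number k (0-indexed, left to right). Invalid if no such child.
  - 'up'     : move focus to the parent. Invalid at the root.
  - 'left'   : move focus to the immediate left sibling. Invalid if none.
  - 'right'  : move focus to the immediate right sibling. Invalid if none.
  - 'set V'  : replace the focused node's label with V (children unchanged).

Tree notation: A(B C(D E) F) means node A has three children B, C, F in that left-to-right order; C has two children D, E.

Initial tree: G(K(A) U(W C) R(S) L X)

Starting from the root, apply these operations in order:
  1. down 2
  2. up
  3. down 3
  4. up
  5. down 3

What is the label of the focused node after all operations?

Step 1 (down 2): focus=R path=2 depth=1 children=['S'] left=['K', 'U'] right=['L', 'X'] parent=G
Step 2 (up): focus=G path=root depth=0 children=['K', 'U', 'R', 'L', 'X'] (at root)
Step 3 (down 3): focus=L path=3 depth=1 children=[] left=['K', 'U', 'R'] right=['X'] parent=G
Step 4 (up): focus=G path=root depth=0 children=['K', 'U', 'R', 'L', 'X'] (at root)
Step 5 (down 3): focus=L path=3 depth=1 children=[] left=['K', 'U', 'R'] right=['X'] parent=G

Answer: L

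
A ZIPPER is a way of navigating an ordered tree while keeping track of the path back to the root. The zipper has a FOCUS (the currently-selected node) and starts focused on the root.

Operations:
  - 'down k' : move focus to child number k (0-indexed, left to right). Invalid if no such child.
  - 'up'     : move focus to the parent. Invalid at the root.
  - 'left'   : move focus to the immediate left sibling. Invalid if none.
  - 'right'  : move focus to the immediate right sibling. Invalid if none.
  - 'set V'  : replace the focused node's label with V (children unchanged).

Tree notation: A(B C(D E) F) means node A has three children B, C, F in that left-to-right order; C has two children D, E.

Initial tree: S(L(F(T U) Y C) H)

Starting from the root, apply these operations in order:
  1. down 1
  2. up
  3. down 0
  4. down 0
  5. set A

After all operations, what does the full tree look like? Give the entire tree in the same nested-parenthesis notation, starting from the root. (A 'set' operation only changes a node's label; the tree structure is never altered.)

Answer: S(L(A(T U) Y C) H)

Derivation:
Step 1 (down 1): focus=H path=1 depth=1 children=[] left=['L'] right=[] parent=S
Step 2 (up): focus=S path=root depth=0 children=['L', 'H'] (at root)
Step 3 (down 0): focus=L path=0 depth=1 children=['F', 'Y', 'C'] left=[] right=['H'] parent=S
Step 4 (down 0): focus=F path=0/0 depth=2 children=['T', 'U'] left=[] right=['Y', 'C'] parent=L
Step 5 (set A): focus=A path=0/0 depth=2 children=['T', 'U'] left=[] right=['Y', 'C'] parent=L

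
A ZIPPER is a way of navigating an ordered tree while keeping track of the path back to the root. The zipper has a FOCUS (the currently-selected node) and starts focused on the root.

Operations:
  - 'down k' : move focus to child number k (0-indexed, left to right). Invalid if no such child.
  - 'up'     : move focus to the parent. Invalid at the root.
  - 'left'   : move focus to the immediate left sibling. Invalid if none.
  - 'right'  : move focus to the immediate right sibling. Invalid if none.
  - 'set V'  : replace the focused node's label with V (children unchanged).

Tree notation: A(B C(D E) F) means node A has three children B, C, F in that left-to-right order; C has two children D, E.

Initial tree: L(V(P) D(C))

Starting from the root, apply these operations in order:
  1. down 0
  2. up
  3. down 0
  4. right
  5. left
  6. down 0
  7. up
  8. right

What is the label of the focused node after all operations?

Answer: D

Derivation:
Step 1 (down 0): focus=V path=0 depth=1 children=['P'] left=[] right=['D'] parent=L
Step 2 (up): focus=L path=root depth=0 children=['V', 'D'] (at root)
Step 3 (down 0): focus=V path=0 depth=1 children=['P'] left=[] right=['D'] parent=L
Step 4 (right): focus=D path=1 depth=1 children=['C'] left=['V'] right=[] parent=L
Step 5 (left): focus=V path=0 depth=1 children=['P'] left=[] right=['D'] parent=L
Step 6 (down 0): focus=P path=0/0 depth=2 children=[] left=[] right=[] parent=V
Step 7 (up): focus=V path=0 depth=1 children=['P'] left=[] right=['D'] parent=L
Step 8 (right): focus=D path=1 depth=1 children=['C'] left=['V'] right=[] parent=L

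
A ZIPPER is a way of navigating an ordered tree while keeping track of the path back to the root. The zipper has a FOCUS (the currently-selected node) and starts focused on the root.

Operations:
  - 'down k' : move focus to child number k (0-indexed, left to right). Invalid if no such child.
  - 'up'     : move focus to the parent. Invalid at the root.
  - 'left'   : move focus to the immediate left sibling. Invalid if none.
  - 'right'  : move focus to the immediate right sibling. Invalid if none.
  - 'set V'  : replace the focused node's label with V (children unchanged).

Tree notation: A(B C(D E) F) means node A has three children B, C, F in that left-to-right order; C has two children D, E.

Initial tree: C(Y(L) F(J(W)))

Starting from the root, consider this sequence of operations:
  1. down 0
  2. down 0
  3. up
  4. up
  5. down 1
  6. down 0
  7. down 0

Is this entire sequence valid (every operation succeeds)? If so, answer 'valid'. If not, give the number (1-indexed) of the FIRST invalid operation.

Answer: valid

Derivation:
Step 1 (down 0): focus=Y path=0 depth=1 children=['L'] left=[] right=['F'] parent=C
Step 2 (down 0): focus=L path=0/0 depth=2 children=[] left=[] right=[] parent=Y
Step 3 (up): focus=Y path=0 depth=1 children=['L'] left=[] right=['F'] parent=C
Step 4 (up): focus=C path=root depth=0 children=['Y', 'F'] (at root)
Step 5 (down 1): focus=F path=1 depth=1 children=['J'] left=['Y'] right=[] parent=C
Step 6 (down 0): focus=J path=1/0 depth=2 children=['W'] left=[] right=[] parent=F
Step 7 (down 0): focus=W path=1/0/0 depth=3 children=[] left=[] right=[] parent=J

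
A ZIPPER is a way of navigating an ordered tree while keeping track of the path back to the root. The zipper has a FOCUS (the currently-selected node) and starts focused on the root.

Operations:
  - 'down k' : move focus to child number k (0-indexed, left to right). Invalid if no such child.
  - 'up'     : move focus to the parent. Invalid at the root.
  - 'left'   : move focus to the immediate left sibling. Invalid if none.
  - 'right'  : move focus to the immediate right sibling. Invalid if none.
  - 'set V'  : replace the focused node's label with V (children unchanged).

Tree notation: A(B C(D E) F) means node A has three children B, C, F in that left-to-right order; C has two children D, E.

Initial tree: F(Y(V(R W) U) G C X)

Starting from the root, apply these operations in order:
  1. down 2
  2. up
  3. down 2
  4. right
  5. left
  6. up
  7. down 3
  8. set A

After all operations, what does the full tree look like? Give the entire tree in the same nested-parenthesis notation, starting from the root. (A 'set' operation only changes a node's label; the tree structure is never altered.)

Answer: F(Y(V(R W) U) G C A)

Derivation:
Step 1 (down 2): focus=C path=2 depth=1 children=[] left=['Y', 'G'] right=['X'] parent=F
Step 2 (up): focus=F path=root depth=0 children=['Y', 'G', 'C', 'X'] (at root)
Step 3 (down 2): focus=C path=2 depth=1 children=[] left=['Y', 'G'] right=['X'] parent=F
Step 4 (right): focus=X path=3 depth=1 children=[] left=['Y', 'G', 'C'] right=[] parent=F
Step 5 (left): focus=C path=2 depth=1 children=[] left=['Y', 'G'] right=['X'] parent=F
Step 6 (up): focus=F path=root depth=0 children=['Y', 'G', 'C', 'X'] (at root)
Step 7 (down 3): focus=X path=3 depth=1 children=[] left=['Y', 'G', 'C'] right=[] parent=F
Step 8 (set A): focus=A path=3 depth=1 children=[] left=['Y', 'G', 'C'] right=[] parent=F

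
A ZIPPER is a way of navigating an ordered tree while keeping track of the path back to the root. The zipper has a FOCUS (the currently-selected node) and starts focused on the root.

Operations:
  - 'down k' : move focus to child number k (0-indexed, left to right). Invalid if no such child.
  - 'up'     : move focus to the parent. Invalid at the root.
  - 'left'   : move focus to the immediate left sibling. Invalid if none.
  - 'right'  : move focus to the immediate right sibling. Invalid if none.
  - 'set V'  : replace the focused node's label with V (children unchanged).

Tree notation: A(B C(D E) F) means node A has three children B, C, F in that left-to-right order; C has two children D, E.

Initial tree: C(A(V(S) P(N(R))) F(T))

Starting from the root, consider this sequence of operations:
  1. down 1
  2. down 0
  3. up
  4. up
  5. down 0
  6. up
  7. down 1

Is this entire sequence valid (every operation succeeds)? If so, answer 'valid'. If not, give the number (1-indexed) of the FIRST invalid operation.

Answer: valid

Derivation:
Step 1 (down 1): focus=F path=1 depth=1 children=['T'] left=['A'] right=[] parent=C
Step 2 (down 0): focus=T path=1/0 depth=2 children=[] left=[] right=[] parent=F
Step 3 (up): focus=F path=1 depth=1 children=['T'] left=['A'] right=[] parent=C
Step 4 (up): focus=C path=root depth=0 children=['A', 'F'] (at root)
Step 5 (down 0): focus=A path=0 depth=1 children=['V', 'P'] left=[] right=['F'] parent=C
Step 6 (up): focus=C path=root depth=0 children=['A', 'F'] (at root)
Step 7 (down 1): focus=F path=1 depth=1 children=['T'] left=['A'] right=[] parent=C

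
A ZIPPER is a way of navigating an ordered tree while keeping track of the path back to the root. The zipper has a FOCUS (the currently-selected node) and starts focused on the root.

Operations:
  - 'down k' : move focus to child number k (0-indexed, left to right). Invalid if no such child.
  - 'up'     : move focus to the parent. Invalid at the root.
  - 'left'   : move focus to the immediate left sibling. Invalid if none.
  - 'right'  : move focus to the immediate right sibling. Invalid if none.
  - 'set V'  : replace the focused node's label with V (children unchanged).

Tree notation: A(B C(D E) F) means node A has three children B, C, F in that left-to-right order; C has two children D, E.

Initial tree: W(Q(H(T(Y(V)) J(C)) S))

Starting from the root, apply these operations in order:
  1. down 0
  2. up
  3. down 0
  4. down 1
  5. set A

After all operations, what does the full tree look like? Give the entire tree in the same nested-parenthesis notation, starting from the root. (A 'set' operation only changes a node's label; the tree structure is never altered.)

Answer: W(Q(H(T(Y(V)) J(C)) A))

Derivation:
Step 1 (down 0): focus=Q path=0 depth=1 children=['H', 'S'] left=[] right=[] parent=W
Step 2 (up): focus=W path=root depth=0 children=['Q'] (at root)
Step 3 (down 0): focus=Q path=0 depth=1 children=['H', 'S'] left=[] right=[] parent=W
Step 4 (down 1): focus=S path=0/1 depth=2 children=[] left=['H'] right=[] parent=Q
Step 5 (set A): focus=A path=0/1 depth=2 children=[] left=['H'] right=[] parent=Q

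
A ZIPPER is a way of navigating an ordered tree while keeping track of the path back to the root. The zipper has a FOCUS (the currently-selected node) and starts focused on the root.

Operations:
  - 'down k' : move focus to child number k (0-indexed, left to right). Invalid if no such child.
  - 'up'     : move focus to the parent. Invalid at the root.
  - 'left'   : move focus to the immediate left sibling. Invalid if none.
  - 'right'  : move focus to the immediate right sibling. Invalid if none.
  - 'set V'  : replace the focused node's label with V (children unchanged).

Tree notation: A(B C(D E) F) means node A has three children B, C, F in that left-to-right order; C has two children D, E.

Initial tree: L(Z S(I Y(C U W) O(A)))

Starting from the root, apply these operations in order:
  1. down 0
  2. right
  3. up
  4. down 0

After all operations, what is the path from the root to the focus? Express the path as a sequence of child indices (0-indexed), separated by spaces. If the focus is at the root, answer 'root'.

Answer: 0

Derivation:
Step 1 (down 0): focus=Z path=0 depth=1 children=[] left=[] right=['S'] parent=L
Step 2 (right): focus=S path=1 depth=1 children=['I', 'Y', 'O'] left=['Z'] right=[] parent=L
Step 3 (up): focus=L path=root depth=0 children=['Z', 'S'] (at root)
Step 4 (down 0): focus=Z path=0 depth=1 children=[] left=[] right=['S'] parent=L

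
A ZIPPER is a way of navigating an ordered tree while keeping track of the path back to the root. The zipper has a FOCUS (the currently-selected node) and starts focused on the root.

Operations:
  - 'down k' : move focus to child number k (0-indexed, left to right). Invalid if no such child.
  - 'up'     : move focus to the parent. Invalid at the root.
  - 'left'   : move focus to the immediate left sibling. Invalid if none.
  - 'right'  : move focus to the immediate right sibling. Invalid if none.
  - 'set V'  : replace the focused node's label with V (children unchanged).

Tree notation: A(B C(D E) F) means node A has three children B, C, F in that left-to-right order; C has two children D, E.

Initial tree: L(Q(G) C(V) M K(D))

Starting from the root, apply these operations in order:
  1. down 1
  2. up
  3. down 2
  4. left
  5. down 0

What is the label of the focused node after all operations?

Step 1 (down 1): focus=C path=1 depth=1 children=['V'] left=['Q'] right=['M', 'K'] parent=L
Step 2 (up): focus=L path=root depth=0 children=['Q', 'C', 'M', 'K'] (at root)
Step 3 (down 2): focus=M path=2 depth=1 children=[] left=['Q', 'C'] right=['K'] parent=L
Step 4 (left): focus=C path=1 depth=1 children=['V'] left=['Q'] right=['M', 'K'] parent=L
Step 5 (down 0): focus=V path=1/0 depth=2 children=[] left=[] right=[] parent=C

Answer: V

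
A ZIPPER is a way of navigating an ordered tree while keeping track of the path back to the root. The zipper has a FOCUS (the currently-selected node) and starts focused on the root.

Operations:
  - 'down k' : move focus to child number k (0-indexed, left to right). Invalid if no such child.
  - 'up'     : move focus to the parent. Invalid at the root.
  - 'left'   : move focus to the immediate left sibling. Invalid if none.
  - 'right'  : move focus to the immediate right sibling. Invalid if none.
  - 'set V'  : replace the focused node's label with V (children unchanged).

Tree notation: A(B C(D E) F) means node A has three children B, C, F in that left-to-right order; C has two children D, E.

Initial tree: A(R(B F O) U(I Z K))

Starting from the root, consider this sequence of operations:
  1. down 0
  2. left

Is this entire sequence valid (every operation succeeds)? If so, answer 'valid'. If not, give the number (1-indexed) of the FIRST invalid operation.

Step 1 (down 0): focus=R path=0 depth=1 children=['B', 'F', 'O'] left=[] right=['U'] parent=A
Step 2 (left): INVALID

Answer: 2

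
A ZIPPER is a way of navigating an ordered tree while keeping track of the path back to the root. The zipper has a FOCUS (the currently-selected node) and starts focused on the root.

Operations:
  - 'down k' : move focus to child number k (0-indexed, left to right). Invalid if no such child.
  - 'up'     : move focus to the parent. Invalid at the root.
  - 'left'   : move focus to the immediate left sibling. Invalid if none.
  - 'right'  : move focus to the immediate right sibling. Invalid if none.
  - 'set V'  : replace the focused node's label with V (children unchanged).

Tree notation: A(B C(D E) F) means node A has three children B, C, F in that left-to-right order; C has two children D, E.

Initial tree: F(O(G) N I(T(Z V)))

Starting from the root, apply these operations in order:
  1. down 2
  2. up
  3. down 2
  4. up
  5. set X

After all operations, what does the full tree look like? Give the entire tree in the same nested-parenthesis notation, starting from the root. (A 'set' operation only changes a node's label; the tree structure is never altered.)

Answer: X(O(G) N I(T(Z V)))

Derivation:
Step 1 (down 2): focus=I path=2 depth=1 children=['T'] left=['O', 'N'] right=[] parent=F
Step 2 (up): focus=F path=root depth=0 children=['O', 'N', 'I'] (at root)
Step 3 (down 2): focus=I path=2 depth=1 children=['T'] left=['O', 'N'] right=[] parent=F
Step 4 (up): focus=F path=root depth=0 children=['O', 'N', 'I'] (at root)
Step 5 (set X): focus=X path=root depth=0 children=['O', 'N', 'I'] (at root)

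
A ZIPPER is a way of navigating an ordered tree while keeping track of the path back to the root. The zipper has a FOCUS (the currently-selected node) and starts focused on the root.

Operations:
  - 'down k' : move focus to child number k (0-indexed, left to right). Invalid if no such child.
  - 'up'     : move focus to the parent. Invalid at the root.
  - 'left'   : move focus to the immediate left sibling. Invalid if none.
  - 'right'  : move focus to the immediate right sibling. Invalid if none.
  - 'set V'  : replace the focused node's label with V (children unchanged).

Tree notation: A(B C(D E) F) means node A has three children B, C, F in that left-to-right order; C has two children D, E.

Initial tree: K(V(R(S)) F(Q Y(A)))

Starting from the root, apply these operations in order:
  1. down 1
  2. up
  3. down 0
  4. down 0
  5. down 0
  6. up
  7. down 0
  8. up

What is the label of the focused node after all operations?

Answer: R

Derivation:
Step 1 (down 1): focus=F path=1 depth=1 children=['Q', 'Y'] left=['V'] right=[] parent=K
Step 2 (up): focus=K path=root depth=0 children=['V', 'F'] (at root)
Step 3 (down 0): focus=V path=0 depth=1 children=['R'] left=[] right=['F'] parent=K
Step 4 (down 0): focus=R path=0/0 depth=2 children=['S'] left=[] right=[] parent=V
Step 5 (down 0): focus=S path=0/0/0 depth=3 children=[] left=[] right=[] parent=R
Step 6 (up): focus=R path=0/0 depth=2 children=['S'] left=[] right=[] parent=V
Step 7 (down 0): focus=S path=0/0/0 depth=3 children=[] left=[] right=[] parent=R
Step 8 (up): focus=R path=0/0 depth=2 children=['S'] left=[] right=[] parent=V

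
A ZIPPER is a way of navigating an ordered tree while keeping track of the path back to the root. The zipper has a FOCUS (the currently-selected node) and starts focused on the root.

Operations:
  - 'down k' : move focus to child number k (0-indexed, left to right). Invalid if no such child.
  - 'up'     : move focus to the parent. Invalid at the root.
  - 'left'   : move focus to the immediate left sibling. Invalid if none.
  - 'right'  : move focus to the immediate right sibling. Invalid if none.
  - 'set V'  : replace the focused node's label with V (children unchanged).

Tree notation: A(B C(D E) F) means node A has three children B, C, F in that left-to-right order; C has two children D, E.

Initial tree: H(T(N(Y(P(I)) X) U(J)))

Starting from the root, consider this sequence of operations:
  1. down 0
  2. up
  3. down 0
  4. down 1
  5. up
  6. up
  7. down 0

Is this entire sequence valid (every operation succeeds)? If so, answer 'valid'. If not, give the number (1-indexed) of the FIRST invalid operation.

Answer: valid

Derivation:
Step 1 (down 0): focus=T path=0 depth=1 children=['N', 'U'] left=[] right=[] parent=H
Step 2 (up): focus=H path=root depth=0 children=['T'] (at root)
Step 3 (down 0): focus=T path=0 depth=1 children=['N', 'U'] left=[] right=[] parent=H
Step 4 (down 1): focus=U path=0/1 depth=2 children=['J'] left=['N'] right=[] parent=T
Step 5 (up): focus=T path=0 depth=1 children=['N', 'U'] left=[] right=[] parent=H
Step 6 (up): focus=H path=root depth=0 children=['T'] (at root)
Step 7 (down 0): focus=T path=0 depth=1 children=['N', 'U'] left=[] right=[] parent=H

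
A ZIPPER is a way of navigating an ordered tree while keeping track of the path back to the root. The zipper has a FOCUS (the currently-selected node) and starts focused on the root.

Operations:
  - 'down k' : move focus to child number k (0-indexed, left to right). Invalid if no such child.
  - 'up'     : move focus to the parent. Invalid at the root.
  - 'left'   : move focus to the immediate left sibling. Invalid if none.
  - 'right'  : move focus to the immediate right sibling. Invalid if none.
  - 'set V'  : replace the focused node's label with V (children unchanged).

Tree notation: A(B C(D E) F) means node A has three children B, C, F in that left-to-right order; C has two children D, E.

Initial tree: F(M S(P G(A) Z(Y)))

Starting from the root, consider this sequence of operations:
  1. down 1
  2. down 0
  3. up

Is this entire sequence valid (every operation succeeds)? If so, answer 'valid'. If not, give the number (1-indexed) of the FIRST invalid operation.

Step 1 (down 1): focus=S path=1 depth=1 children=['P', 'G', 'Z'] left=['M'] right=[] parent=F
Step 2 (down 0): focus=P path=1/0 depth=2 children=[] left=[] right=['G', 'Z'] parent=S
Step 3 (up): focus=S path=1 depth=1 children=['P', 'G', 'Z'] left=['M'] right=[] parent=F

Answer: valid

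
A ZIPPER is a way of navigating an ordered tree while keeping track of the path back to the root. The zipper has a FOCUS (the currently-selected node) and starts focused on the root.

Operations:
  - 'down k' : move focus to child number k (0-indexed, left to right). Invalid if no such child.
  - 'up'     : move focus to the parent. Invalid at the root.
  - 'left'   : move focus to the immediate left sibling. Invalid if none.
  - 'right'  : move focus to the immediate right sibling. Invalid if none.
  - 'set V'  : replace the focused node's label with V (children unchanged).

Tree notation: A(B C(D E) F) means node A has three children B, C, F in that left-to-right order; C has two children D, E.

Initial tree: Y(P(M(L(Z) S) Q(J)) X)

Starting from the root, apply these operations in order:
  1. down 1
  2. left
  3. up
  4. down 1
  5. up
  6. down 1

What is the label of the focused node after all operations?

Answer: X

Derivation:
Step 1 (down 1): focus=X path=1 depth=1 children=[] left=['P'] right=[] parent=Y
Step 2 (left): focus=P path=0 depth=1 children=['M', 'Q'] left=[] right=['X'] parent=Y
Step 3 (up): focus=Y path=root depth=0 children=['P', 'X'] (at root)
Step 4 (down 1): focus=X path=1 depth=1 children=[] left=['P'] right=[] parent=Y
Step 5 (up): focus=Y path=root depth=0 children=['P', 'X'] (at root)
Step 6 (down 1): focus=X path=1 depth=1 children=[] left=['P'] right=[] parent=Y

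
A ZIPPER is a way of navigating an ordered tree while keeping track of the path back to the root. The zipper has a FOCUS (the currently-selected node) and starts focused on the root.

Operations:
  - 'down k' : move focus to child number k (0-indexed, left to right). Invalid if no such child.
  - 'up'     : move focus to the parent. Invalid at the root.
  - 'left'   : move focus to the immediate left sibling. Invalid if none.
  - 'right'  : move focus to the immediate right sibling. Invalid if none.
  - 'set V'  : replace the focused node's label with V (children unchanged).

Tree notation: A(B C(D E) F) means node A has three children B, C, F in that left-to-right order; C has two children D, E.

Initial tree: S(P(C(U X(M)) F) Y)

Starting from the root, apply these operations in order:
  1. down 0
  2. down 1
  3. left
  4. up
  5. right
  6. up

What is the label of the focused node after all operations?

Step 1 (down 0): focus=P path=0 depth=1 children=['C', 'F'] left=[] right=['Y'] parent=S
Step 2 (down 1): focus=F path=0/1 depth=2 children=[] left=['C'] right=[] parent=P
Step 3 (left): focus=C path=0/0 depth=2 children=['U', 'X'] left=[] right=['F'] parent=P
Step 4 (up): focus=P path=0 depth=1 children=['C', 'F'] left=[] right=['Y'] parent=S
Step 5 (right): focus=Y path=1 depth=1 children=[] left=['P'] right=[] parent=S
Step 6 (up): focus=S path=root depth=0 children=['P', 'Y'] (at root)

Answer: S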